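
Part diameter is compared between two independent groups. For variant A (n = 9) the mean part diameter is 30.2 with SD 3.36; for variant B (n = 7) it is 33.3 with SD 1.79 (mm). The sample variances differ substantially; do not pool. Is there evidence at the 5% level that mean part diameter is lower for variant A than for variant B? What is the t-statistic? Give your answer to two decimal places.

-2.37

Let group 1 = variant A, group 2 = variant B. H0: μ_1 = μ_2; H1: μ_1 < μ_2 (Welch's two-sample t-test, left-tailed).
t = (x̄_1 − x̄_2)/√(s_1²/n_1 + s_2²/n_2) = (30.2 − 33.3)/√(3.36²/9 + 1.79²/7) = -2.37
Welch–Satterthwaite df ≈ 12.66
p-value = P(T ≤ -2.37) ≈ 0.017
Since p ≈ 0.017 < α = 0.05, reject H0; the evidence is statistically significant.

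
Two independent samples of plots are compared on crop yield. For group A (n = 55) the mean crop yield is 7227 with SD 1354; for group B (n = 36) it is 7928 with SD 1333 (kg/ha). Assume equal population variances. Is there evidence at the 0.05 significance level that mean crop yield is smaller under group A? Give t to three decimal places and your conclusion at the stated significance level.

Let group 1 = group A, group 2 = group B. H0: μ_1 = μ_2; H1: μ_1 < μ_2 (two-sample pooled-variance t-test, left-tailed).
s_p² = [(55−1)·1354² + (36−1)·1333²]/(55+36−2) = 1811130
t = (7227 − 7928)/√[1811130·(1/55 + 1/36)] = -2.430
df = n₁ + n₂ − 2 = 89
p-value = P(T ≤ -2.430) ≈ 0.009
Since p ≈ 0.009 < α = 0.05, reject H0; the evidence is statistically significant.

t = -2.430; reject H0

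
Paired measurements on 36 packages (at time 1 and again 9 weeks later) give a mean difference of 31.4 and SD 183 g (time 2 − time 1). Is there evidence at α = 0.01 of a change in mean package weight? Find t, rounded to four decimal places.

1.0295

H0: μ_d = 0; H1: μ_d ≠ 0 (paired t-test on the differences, two-sided).
t = d̄/(s_d/√n) = 31.4/(183/√36) = 1.0295
df = n − 1 = 35
Two-sided p-value ≈ 0.3103
Since p ≈ 0.3103 > α = 0.01, fail to reject H0; the data do not provide sufficient evidence against H0.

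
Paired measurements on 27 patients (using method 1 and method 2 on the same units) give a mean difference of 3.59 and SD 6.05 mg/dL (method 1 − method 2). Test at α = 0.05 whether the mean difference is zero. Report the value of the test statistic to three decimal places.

3.083

H0: μ_d = 0; H1: μ_d ≠ 0 (paired t-test on the differences, two-sided).
t = d̄/(s_d/√n) = 3.59/(6.05/√27) = 3.083
df = n − 1 = 26
Two-sided p-value ≈ 0.005
Since p ≈ 0.005 < α = 0.05, reject H0; the data support H1.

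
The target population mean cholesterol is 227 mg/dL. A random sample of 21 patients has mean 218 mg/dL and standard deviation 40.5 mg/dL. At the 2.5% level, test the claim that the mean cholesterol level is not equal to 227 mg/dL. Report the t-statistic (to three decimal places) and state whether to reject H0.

t = -1.018; fail to reject H0

H0: μ = 227; H1: μ ≠ 227 (one-sample t-test, two-sided).
t = (x̄ − μ₀)/(s/√n) = (218 − 227)/(40.5/√21) = -1.018
df = n − 1 = 20
Two-sided p-value ≈ 0.3207
Since p ≈ 0.3207 > α = 0.025, fail to reject H0; the evidence is not statistically significant.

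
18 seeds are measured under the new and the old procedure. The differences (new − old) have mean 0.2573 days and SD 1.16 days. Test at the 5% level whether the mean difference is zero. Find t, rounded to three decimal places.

0.941

H0: μ_d = 0; H1: μ_d ≠ 0 (paired t-test on the differences, two-sided).
t = d̄/(s_d/√n) = 0.2573/(1.16/√18) = 0.941
df = n − 1 = 17
Two-sided p-value ≈ 0.3599
Since p ≈ 0.3599 > α = 0.05, fail to reject H0; the evidence is not statistically significant.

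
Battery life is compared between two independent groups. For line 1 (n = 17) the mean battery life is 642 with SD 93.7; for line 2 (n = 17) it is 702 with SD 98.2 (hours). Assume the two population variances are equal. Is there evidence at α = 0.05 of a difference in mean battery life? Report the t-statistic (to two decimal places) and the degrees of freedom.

t = -1.82, df = 32

Let group 1 = line 1, group 2 = line 2. H0: μ_1 = μ_2; H1: μ_1 ≠ μ_2 (two-sample pooled-variance t-test, two-sided).
s_p² = [(17−1)·93.7² + (17−1)·98.2²]/(17+17−2) = 9211.47
t = (642 − 702)/√[9211.47·(1/17 + 1/17)] = -1.82
df = n₁ + n₂ − 2 = 32
Two-sided p-value ≈ 0.078
Since p ≈ 0.078 > α = 0.05, fail to reject H0; the evidence is not statistically significant.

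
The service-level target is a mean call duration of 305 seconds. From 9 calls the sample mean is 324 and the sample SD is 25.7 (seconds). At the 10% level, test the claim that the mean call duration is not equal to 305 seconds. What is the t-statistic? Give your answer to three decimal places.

2.218

H0: μ = 305; H1: μ ≠ 305 (one-sample t-test, two-sided).
t = (x̄ − μ₀)/(s/√n) = (324 − 305)/(25.7/√9) = 2.218
df = n − 1 = 8
Two-sided p-value ≈ 0.0574
Since p ≈ 0.0574 < α = 0.1, reject H0; the evidence is statistically significant.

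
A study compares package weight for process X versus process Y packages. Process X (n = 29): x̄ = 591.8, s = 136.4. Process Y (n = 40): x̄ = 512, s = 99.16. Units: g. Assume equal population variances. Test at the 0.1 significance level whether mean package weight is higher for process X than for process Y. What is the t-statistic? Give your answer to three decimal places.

Let group 1 = process X, group 2 = process Y. H0: μ_1 = μ_2; H1: μ_1 > μ_2 (two-sample pooled-variance t-test, right-tailed).
s_p² = [(29−1)·136.4² + (40−1)·99.16²]/(29+40−2) = 13498.7
t = (591.8 − 512)/√[13498.7·(1/29 + 1/40)] = 2.816
df = n₁ + n₂ − 2 = 67
p-value = P(T ≥ 2.816) ≈ 0.0032
Since p ≈ 0.0032 < α = 0.1, reject H0; the data support H1.

2.816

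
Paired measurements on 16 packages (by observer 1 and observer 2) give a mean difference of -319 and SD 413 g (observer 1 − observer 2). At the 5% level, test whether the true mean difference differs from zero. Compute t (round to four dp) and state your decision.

t = -3.0896; reject H0

H0: μ_d = 0; H1: μ_d ≠ 0 (paired t-test on the differences, two-sided).
t = d̄/(s_d/√n) = -319/(413/√16) = -3.0896
df = n − 1 = 15
Two-sided p-value ≈ 0.0075
Since p ≈ 0.0075 < α = 0.05, reject H0; the evidence is statistically significant.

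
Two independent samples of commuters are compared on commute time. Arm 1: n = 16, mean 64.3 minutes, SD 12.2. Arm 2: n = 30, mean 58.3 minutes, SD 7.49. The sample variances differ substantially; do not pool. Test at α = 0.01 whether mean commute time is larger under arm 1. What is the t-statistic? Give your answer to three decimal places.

Let group 1 = arm 1, group 2 = arm 2. H0: μ_1 = μ_2; H1: μ_1 > μ_2 (Welch's two-sample t-test, right-tailed).
t = (x̄_1 − x̄_2)/√(s_1²/n_1 + s_2²/n_2) = (64.3 − 58.3)/√(12.2²/16 + 7.49²/30) = 1.795
Welch–Satterthwaite df ≈ 21.19
p-value = P(T ≥ 1.795) ≈ 0.043
Since p ≈ 0.043 > α = 0.01, fail to reject H0; the data do not provide sufficient evidence against H0.

1.795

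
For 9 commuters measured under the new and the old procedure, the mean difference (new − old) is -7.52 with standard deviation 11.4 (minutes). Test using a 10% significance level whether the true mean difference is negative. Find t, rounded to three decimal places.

H0: μ_d = 0; H1: μ_d < 0 (paired t-test on the differences, left-tailed).
t = d̄/(s_d/√n) = -7.52/(11.4/√9) = -1.979
df = n − 1 = 8
p-value = P(T ≤ -1.979) ≈ 0.0416
Since p ≈ 0.0416 < α = 0.1, reject H0; the data support H1.

-1.979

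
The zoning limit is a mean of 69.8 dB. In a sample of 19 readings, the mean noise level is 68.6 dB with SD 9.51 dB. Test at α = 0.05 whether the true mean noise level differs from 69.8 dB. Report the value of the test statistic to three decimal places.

H0: μ = 69.8; H1: μ ≠ 69.8 (one-sample t-test, two-sided).
t = (x̄ − μ₀)/(s/√n) = (68.6 − 69.8)/(9.51/√19) = -0.550
df = n − 1 = 18
Two-sided p-value ≈ 0.589
Since p ≈ 0.589 > α = 0.05, fail to reject H0; the evidence is not statistically significant.

-0.550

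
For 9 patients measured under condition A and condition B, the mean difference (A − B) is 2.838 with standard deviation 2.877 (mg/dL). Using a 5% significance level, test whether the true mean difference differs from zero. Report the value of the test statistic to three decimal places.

H0: μ_d = 0; H1: μ_d ≠ 0 (paired t-test on the differences, two-sided).
t = d̄/(s_d/√n) = 2.838/(2.877/√9) = 2.959
df = n − 1 = 8
Two-sided p-value ≈ 0.0182
Since p ≈ 0.0182 < α = 0.05, reject H0; the data support H1.

2.959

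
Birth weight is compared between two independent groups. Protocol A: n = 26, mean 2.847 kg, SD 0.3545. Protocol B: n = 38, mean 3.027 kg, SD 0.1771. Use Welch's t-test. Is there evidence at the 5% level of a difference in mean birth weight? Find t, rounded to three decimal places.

Let group 1 = protocol A, group 2 = protocol B. H0: μ_1 = μ_2; H1: μ_1 ≠ μ_2 (Welch's two-sample t-test, two-sided).
t = (x̄_1 − x̄_2)/√(s_1²/n_1 + s_2²/n_2) = (2.847 − 3.027)/√(0.3545²/26 + 0.1771²/38) = -2.393
Welch–Satterthwaite df ≈ 33.61
Two-sided p-value ≈ 0.022
Since p ≈ 0.022 < α = 0.05, reject H0; the data support H1.

-2.393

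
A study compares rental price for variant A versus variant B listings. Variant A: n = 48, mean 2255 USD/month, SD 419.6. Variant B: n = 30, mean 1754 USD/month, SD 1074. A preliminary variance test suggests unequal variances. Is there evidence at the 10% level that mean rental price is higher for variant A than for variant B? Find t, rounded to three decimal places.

Let group 1 = variant A, group 2 = variant B. H0: μ_1 = μ_2; H1: μ_1 > μ_2 (Welch's two-sample t-test, right-tailed).
t = (x̄_1 − x̄_2)/√(s_1²/n_1 + s_2²/n_2) = (2255 − 1754)/√(419.6²/48 + 1074²/30) = 2.441
Welch–Satterthwaite df ≈ 34.60
p-value = P(T ≥ 2.441) ≈ 0.010
Since p ≈ 0.010 < α = 0.1, reject H0; the evidence is statistically significant.

2.441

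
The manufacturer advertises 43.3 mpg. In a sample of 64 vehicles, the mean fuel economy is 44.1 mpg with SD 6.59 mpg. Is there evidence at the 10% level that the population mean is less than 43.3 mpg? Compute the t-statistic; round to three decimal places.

H0: μ = 43.3; H1: μ < 43.3 (one-sample t-test, left-tailed).
t = (x̄ − μ₀)/(s/√n) = (44.1 − 43.3)/(6.59/√64) = 0.971
df = n − 1 = 63
p-value = P(T ≤ 0.971) ≈ 0.8324
Since p ≈ 0.8324 > α = 0.1, fail to reject H0; the evidence is not statistically significant.

0.971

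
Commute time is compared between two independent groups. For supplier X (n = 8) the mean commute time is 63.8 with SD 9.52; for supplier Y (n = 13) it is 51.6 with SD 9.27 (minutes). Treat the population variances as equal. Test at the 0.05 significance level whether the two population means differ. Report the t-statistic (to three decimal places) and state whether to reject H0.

t = 2.900; reject H0

Let group 1 = supplier X, group 2 = supplier Y. H0: μ_1 = μ_2; H1: μ_1 ≠ μ_2 (two-sample pooled-variance t-test, two-sided).
s_p² = [(8−1)·9.52² + (13−1)·9.27²]/(8+13−2) = 87.6636
t = (63.8 − 51.6)/√[87.6636·(1/8 + 1/13)] = 2.900
df = n₁ + n₂ − 2 = 19
Two-sided p-value ≈ 0.009
Since p ≈ 0.009 < α = 0.05, reject H0; the evidence is statistically significant.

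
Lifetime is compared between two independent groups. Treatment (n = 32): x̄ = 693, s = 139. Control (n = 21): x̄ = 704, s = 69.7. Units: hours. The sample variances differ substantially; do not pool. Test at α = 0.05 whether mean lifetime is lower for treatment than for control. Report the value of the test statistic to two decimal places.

-0.38

Let group 1 = treatment, group 2 = control. H0: μ_1 = μ_2; H1: μ_1 < μ_2 (Welch's two-sample t-test, left-tailed).
t = (x̄_1 − x̄_2)/√(s_1²/n_1 + s_2²/n_2) = (693 − 704)/√(139²/32 + 69.7²/21) = -0.38
Welch–Satterthwaite df ≈ 48.31
p-value = P(T ≤ -0.38) ≈ 0.353
Since p ≈ 0.353 > α = 0.05, fail to reject H0; the evidence is not statistically significant.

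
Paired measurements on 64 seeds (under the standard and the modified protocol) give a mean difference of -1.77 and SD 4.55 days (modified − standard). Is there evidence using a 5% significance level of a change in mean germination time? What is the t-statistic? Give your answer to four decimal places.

-3.1121

H0: μ_d = 0; H1: μ_d ≠ 0 (paired t-test on the differences, two-sided).
t = d̄/(s_d/√n) = -1.77/(4.55/√64) = -3.1121
df = n − 1 = 63
Two-sided p-value ≈ 0.003
Since p ≈ 0.003 < α = 0.05, reject H0; the data support H1.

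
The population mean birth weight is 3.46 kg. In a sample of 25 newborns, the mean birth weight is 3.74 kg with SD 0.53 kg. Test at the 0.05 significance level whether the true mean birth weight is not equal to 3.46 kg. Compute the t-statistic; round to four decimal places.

2.6415

H0: μ = 3.46; H1: μ ≠ 3.46 (one-sample t-test, two-sided).
t = (x̄ − μ₀)/(s/√n) = (3.74 − 3.46)/(0.53/√25) = 2.6415
df = n − 1 = 24
Two-sided p-value ≈ 0.014
Since p ≈ 0.014 < α = 0.05, reject H0; the data support H1.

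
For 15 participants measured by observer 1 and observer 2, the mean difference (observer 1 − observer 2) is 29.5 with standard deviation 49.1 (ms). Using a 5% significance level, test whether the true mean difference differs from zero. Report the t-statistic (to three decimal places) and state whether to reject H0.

t = 2.327; reject H0

H0: μ_d = 0; H1: μ_d ≠ 0 (paired t-test on the differences, two-sided).
t = d̄/(s_d/√n) = 29.5/(49.1/√15) = 2.327
df = n − 1 = 14
Two-sided p-value ≈ 0.0355
Since p ≈ 0.0355 < α = 0.05, reject H0; the data support H1.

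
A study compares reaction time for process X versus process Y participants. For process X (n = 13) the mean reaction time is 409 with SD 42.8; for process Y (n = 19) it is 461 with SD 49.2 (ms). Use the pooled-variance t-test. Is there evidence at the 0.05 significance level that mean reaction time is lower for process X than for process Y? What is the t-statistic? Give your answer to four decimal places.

-3.0906

Let group 1 = process X, group 2 = process Y. H0: μ_1 = μ_2; H1: μ_1 < μ_2 (two-sample pooled-variance t-test, left-tailed).
s_p² = [(13−1)·42.8² + (19−1)·49.2²]/(13+19−2) = 2185.12
t = (409 − 461)/√[2185.12·(1/13 + 1/19)] = -3.0906
df = n₁ + n₂ − 2 = 30
p-value = P(T ≤ -3.0906) ≈ 0.002
Since p ≈ 0.002 < α = 0.05, reject H0; the data support H1.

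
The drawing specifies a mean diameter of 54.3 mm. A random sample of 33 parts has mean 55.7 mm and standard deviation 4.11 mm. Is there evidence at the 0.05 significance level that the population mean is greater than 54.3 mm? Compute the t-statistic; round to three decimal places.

1.957

H0: μ = 54.3; H1: μ > 54.3 (one-sample t-test, right-tailed).
t = (x̄ − μ₀)/(s/√n) = (55.7 − 54.3)/(4.11/√33) = 1.957
df = n − 1 = 32
p-value = P(T ≥ 1.957) ≈ 0.0296
Since p ≈ 0.0296 < α = 0.05, reject H0; the data support H1.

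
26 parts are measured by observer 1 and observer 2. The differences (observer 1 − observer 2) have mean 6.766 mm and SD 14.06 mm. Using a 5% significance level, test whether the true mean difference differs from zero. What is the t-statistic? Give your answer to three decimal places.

H0: μ_d = 0; H1: μ_d ≠ 0 (paired t-test on the differences, two-sided).
t = d̄/(s_d/√n) = 6.766/(14.06/√26) = 2.454
df = n − 1 = 25
Two-sided p-value ≈ 0.0215
Since p ≈ 0.0215 < α = 0.05, reject H0; the evidence is statistically significant.

2.454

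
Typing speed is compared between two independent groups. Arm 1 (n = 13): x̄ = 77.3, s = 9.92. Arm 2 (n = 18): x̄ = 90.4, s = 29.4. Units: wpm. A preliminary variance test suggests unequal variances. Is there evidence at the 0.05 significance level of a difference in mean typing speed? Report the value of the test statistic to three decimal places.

Let group 1 = arm 1, group 2 = arm 2. H0: μ_1 = μ_2; H1: μ_1 ≠ μ_2 (Welch's two-sample t-test, two-sided).
t = (x̄_1 − x̄_2)/√(s_1²/n_1 + s_2²/n_2) = (77.3 − 90.4)/√(9.92²/13 + 29.4²/18) = -1.757
Welch–Satterthwaite df ≈ 22.01
Two-sided p-value ≈ 0.0928
Since p ≈ 0.0928 > α = 0.05, fail to reject H0; the data do not provide sufficient evidence against H0.

-1.757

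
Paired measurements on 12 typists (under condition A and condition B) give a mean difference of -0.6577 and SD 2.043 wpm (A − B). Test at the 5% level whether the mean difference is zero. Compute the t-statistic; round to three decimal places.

-1.115

H0: μ_d = 0; H1: μ_d ≠ 0 (paired t-test on the differences, two-sided).
t = d̄/(s_d/√n) = -0.6577/(2.043/√12) = -1.115
df = n − 1 = 11
Two-sided p-value ≈ 0.2885
Since p ≈ 0.2885 > α = 0.05, fail to reject H0; the evidence is not statistically significant.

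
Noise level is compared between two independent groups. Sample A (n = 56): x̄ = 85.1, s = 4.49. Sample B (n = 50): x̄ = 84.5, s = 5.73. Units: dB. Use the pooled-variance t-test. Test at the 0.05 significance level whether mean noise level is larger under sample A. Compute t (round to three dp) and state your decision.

t = 0.603; fail to reject H0

Let group 1 = sample A, group 2 = sample B. H0: μ_1 = μ_2; H1: μ_1 > μ_2 (two-sample pooled-variance t-test, right-tailed).
s_p² = [(56−1)·4.49² + (50−1)·5.73²]/(56+50−2) = 26.1309
t = (85.1 − 84.5)/√[26.1309·(1/56 + 1/50)] = 0.603
df = n₁ + n₂ − 2 = 104
p-value = P(T ≥ 0.603) ≈ 0.2738
Since p ≈ 0.2738 > α = 0.05, fail to reject H0; the evidence is not statistically significant.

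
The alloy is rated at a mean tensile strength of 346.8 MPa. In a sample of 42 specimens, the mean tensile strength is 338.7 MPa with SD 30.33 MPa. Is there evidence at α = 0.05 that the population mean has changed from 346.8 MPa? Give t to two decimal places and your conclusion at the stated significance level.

H0: μ = 346.8; H1: μ ≠ 346.8 (one-sample t-test, two-sided).
t = (x̄ − μ₀)/(s/√n) = (338.7 − 346.8)/(30.33/√42) = -1.73
df = n − 1 = 41
Two-sided p-value ≈ 0.091
Since p ≈ 0.091 > α = 0.05, fail to reject H0; the evidence is not statistically significant.

t = -1.73; fail to reject H0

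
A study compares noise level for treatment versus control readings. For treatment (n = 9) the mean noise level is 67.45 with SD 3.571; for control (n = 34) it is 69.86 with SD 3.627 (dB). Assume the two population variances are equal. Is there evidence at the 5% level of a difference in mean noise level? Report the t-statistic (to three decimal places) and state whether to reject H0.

t = -1.778; fail to reject H0

Let group 1 = treatment, group 2 = control. H0: μ_1 = μ_2; H1: μ_1 ≠ μ_2 (two-sample pooled-variance t-test, two-sided).
s_p² = [(9−1)·3.571² + (34−1)·3.627²]/(9+34−2) = 13.0765
t = (67.45 − 69.86)/√[13.0765·(1/9 + 1/34)] = -1.778
df = n₁ + n₂ − 2 = 41
Two-sided p-value ≈ 0.083
Since p ≈ 0.083 > α = 0.05, fail to reject H0; the data do not provide sufficient evidence against H0.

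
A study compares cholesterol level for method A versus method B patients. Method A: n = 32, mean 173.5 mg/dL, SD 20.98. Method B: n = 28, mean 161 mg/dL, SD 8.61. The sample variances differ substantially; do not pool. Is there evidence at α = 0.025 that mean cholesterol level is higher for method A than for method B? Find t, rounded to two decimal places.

Let group 1 = method A, group 2 = method B. H0: μ_1 = μ_2; H1: μ_1 > μ_2 (Welch's two-sample t-test, right-tailed).
t = (x̄_1 − x̄_2)/√(s_1²/n_1 + s_2²/n_2) = (173.5 − 161)/√(20.98²/32 + 8.61²/28) = 3.09
Welch–Satterthwaite df ≈ 42.28
p-value = P(T ≥ 3.09) ≈ 0.0018
Since p ≈ 0.0018 < α = 0.025, reject H0; the data support H1.

3.09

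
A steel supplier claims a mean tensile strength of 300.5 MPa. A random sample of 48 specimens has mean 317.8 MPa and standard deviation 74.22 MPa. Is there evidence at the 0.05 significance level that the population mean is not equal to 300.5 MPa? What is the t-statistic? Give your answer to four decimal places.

1.6149

H0: μ = 300.5; H1: μ ≠ 300.5 (one-sample t-test, two-sided).
t = (x̄ − μ₀)/(s/√n) = (317.8 − 300.5)/(74.22/√48) = 1.6149
df = n − 1 = 47
Two-sided p-value ≈ 0.113
Since p ≈ 0.113 > α = 0.05, fail to reject H0; the evidence is not statistically significant.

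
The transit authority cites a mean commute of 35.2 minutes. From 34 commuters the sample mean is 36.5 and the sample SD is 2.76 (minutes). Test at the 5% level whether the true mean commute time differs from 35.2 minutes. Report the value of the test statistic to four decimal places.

H0: μ = 35.2; H1: μ ≠ 35.2 (one-sample t-test, two-sided).
t = (x̄ − μ₀)/(s/√n) = (36.5 − 35.2)/(2.76/√34) = 2.7465
df = n − 1 = 33
Two-sided p-value ≈ 0.0097
Since p ≈ 0.0097 < α = 0.05, reject H0; the evidence is statistically significant.

2.7465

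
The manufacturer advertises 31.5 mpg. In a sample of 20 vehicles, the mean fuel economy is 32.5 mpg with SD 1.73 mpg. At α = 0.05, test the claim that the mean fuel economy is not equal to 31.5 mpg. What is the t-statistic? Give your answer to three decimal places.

2.585

H0: μ = 31.5; H1: μ ≠ 31.5 (one-sample t-test, two-sided).
t = (x̄ − μ₀)/(s/√n) = (32.5 − 31.5)/(1.73/√20) = 2.585
df = n − 1 = 19
Two-sided p-value ≈ 0.018
Since p ≈ 0.018 < α = 0.05, reject H0; the data support H1.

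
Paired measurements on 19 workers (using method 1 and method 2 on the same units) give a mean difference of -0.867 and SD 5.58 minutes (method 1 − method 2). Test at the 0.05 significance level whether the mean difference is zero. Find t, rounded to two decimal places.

H0: μ_d = 0; H1: μ_d ≠ 0 (paired t-test on the differences, two-sided).
t = d̄/(s_d/√n) = -0.867/(5.58/√19) = -0.68
df = n − 1 = 18
Two-sided p-value ≈ 0.5068
Since p ≈ 0.5068 > α = 0.05, fail to reject H0; the evidence is not statistically significant.

-0.68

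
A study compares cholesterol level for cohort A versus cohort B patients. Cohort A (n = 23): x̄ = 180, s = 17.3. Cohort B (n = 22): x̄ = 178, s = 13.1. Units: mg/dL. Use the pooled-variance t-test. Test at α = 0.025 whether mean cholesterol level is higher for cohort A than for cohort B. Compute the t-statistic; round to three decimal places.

0.436

Let group 1 = cohort A, group 2 = cohort B. H0: μ_1 = μ_2; H1: μ_1 > μ_2 (two-sample pooled-variance t-test, right-tailed).
s_p² = [(23−1)·17.3² + (22−1)·13.1²]/(23+22−2) = 236.935
t = (180 − 178)/√[236.935·(1/23 + 1/22)] = 0.436
df = n₁ + n₂ − 2 = 43
p-value = P(T ≥ 0.436) ≈ 0.333
Since p ≈ 0.333 > α = 0.025, fail to reject H0; the evidence is not statistically significant.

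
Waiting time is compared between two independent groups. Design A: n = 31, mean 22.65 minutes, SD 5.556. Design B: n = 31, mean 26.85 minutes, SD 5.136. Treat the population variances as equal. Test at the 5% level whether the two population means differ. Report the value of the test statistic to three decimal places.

Let group 1 = design A, group 2 = design B. H0: μ_1 = μ_2; H1: μ_1 ≠ μ_2 (two-sample pooled-variance t-test, two-sided).
s_p² = [(31−1)·5.556² + (31−1)·5.136²]/(31+31−2) = 28.6238
t = (22.65 − 26.85)/√[28.6238·(1/31 + 1/31)] = -3.091
df = n₁ + n₂ − 2 = 60
Two-sided p-value ≈ 0.0030
Since p ≈ 0.0030 < α = 0.05, reject H0; the data support H1.

-3.091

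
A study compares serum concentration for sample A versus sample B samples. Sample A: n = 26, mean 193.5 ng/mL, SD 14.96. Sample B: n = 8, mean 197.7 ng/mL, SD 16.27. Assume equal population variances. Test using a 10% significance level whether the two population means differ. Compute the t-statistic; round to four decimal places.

-0.6809

Let group 1 = sample A, group 2 = sample B. H0: μ_1 = μ_2; H1: μ_1 ≠ μ_2 (two-sample pooled-variance t-test, two-sided).
s_p² = [(26−1)·14.96² + (8−1)·16.27²]/(26+8−2) = 232.751
t = (193.5 − 197.7)/√[232.751·(1/26 + 1/8)] = -0.6809
df = n₁ + n₂ − 2 = 32
Two-sided p-value ≈ 0.501
Since p ≈ 0.501 > α = 0.1, fail to reject H0; the evidence is not statistically significant.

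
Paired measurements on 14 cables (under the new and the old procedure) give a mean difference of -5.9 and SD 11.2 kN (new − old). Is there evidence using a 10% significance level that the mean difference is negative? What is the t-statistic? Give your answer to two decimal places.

-1.97

H0: μ_d = 0; H1: μ_d < 0 (paired t-test on the differences, left-tailed).
t = d̄/(s_d/√n) = -5.9/(11.2/√14) = -1.97
df = n − 1 = 13
p-value = P(T ≤ -1.97) ≈ 0.035
Since p ≈ 0.035 < α = 0.1, reject H0; the evidence is statistically significant.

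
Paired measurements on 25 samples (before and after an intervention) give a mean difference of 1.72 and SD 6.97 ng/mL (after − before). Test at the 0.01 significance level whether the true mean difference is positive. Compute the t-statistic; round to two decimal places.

H0: μ_d = 0; H1: μ_d > 0 (paired t-test on the differences, right-tailed).
t = d̄/(s_d/√n) = 1.72/(6.97/√25) = 1.23
df = n − 1 = 24
p-value = P(T ≥ 1.23) ≈ 0.1146
Since p ≈ 0.1146 > α = 0.01, fail to reject H0; the data do not provide sufficient evidence against H0.

1.23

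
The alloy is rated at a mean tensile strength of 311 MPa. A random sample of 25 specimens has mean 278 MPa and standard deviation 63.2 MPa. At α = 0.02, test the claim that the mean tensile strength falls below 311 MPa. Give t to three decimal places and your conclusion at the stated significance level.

t = -2.611; reject H0

H0: μ = 311; H1: μ < 311 (one-sample t-test, left-tailed).
t = (x̄ − μ₀)/(s/√n) = (278 − 311)/(63.2/√25) = -2.611
df = n − 1 = 24
p-value = P(T ≤ -2.611) ≈ 0.008
Since p ≈ 0.008 < α = 0.02, reject H0; the data support H1.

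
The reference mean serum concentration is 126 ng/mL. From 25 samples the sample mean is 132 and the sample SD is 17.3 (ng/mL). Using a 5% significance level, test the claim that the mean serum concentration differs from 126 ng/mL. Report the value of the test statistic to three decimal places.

H0: μ = 126; H1: μ ≠ 126 (one-sample t-test, two-sided).
t = (x̄ − μ₀)/(s/√n) = (132 − 126)/(17.3/√25) = 1.734
df = n − 1 = 24
Two-sided p-value ≈ 0.096
Since p ≈ 0.096 > α = 0.05, fail to reject H0; the data do not provide sufficient evidence against H0.

1.734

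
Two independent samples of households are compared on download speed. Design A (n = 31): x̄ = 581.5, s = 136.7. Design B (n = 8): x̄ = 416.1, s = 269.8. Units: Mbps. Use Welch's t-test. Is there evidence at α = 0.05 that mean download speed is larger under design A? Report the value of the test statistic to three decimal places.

1.679

Let group 1 = design A, group 2 = design B. H0: μ_1 = μ_2; H1: μ_1 > μ_2 (Welch's two-sample t-test, right-tailed).
t = (x̄_1 − x̄_2)/√(s_1²/n_1 + s_2²/n_2) = (581.5 − 416.1)/√(136.7²/31 + 269.8²/8) = 1.679
Welch–Satterthwaite df ≈ 7.95
p-value = P(T ≥ 1.679) ≈ 0.0659
Since p ≈ 0.0659 > α = 0.05, fail to reject H0; the evidence is not statistically significant.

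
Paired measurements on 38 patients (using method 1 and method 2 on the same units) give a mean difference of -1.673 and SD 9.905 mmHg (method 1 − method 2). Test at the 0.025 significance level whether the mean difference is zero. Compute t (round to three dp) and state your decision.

t = -1.041; fail to reject H0

H0: μ_d = 0; H1: μ_d ≠ 0 (paired t-test on the differences, two-sided).
t = d̄/(s_d/√n) = -1.673/(9.905/√38) = -1.041
df = n − 1 = 37
Two-sided p-value ≈ 0.3045
Since p ≈ 0.3045 > α = 0.025, fail to reject H0; the data do not provide sufficient evidence against H0.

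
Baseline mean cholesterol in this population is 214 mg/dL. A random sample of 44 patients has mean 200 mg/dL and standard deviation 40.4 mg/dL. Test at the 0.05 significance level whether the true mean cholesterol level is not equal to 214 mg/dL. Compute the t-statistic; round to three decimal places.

H0: μ = 214; H1: μ ≠ 214 (one-sample t-test, two-sided).
t = (x̄ − μ₀)/(s/√n) = (200 − 214)/(40.4/√44) = -2.299
df = n − 1 = 43
Two-sided p-value ≈ 0.0264
Since p ≈ 0.0264 < α = 0.05, reject H0; the data support H1.

-2.299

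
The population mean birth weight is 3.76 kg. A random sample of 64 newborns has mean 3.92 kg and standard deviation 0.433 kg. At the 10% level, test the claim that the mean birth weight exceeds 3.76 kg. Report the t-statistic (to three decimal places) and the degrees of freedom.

H0: μ = 3.76; H1: μ > 3.76 (one-sample t-test, right-tailed).
t = (x̄ − μ₀)/(s/√n) = (3.92 − 3.76)/(0.433/√64) = 2.956
df = n − 1 = 63
p-value = P(T ≥ 2.956) ≈ 0.002
Since p ≈ 0.002 < α = 0.1, reject H0; the data support H1.

t = 2.956, df = 63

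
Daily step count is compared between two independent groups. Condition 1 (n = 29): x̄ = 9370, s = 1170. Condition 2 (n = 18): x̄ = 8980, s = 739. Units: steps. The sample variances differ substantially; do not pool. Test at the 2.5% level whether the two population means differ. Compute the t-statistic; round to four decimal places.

Let group 1 = condition 1, group 2 = condition 2. H0: μ_1 = μ_2; H1: μ_1 ≠ μ_2 (Welch's two-sample t-test, two-sided).
t = (x̄_1 − x̄_2)/√(s_1²/n_1 + s_2²/n_2) = (9370 − 8980)/√(1170²/29 + 739²/18) = 1.4005
Welch–Satterthwaite df ≈ 44.97
Two-sided p-value ≈ 0.168
Since p ≈ 0.168 > α = 0.025, fail to reject H0; the evidence is not statistically significant.

1.4005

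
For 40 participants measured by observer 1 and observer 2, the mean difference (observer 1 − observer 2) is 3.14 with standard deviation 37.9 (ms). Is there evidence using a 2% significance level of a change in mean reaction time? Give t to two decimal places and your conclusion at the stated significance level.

H0: μ_d = 0; H1: μ_d ≠ 0 (paired t-test on the differences, two-sided).
t = d̄/(s_d/√n) = 3.14/(37.9/√40) = 0.52
df = n − 1 = 39
Two-sided p-value ≈ 0.603
Since p ≈ 0.603 > α = 0.02, fail to reject H0; the data do not provide sufficient evidence against H0.

t = 0.52; fail to reject H0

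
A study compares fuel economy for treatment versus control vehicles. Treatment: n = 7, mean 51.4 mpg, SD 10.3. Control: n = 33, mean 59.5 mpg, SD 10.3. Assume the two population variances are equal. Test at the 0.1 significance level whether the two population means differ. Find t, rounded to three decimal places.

Let group 1 = treatment, group 2 = control. H0: μ_1 = μ_2; H1: μ_1 ≠ μ_2 (two-sample pooled-variance t-test, two-sided).
s_p² = [(7−1)·10.3² + (33−1)·10.3²]/(7+33−2) = 106.09
t = (51.4 − 59.5)/√[106.09·(1/7 + 1/33)] = -1.890
df = n₁ + n₂ − 2 = 38
Two-sided p-value ≈ 0.0664
Since p ≈ 0.0664 < α = 0.1, reject H0; the evidence is statistically significant.

-1.890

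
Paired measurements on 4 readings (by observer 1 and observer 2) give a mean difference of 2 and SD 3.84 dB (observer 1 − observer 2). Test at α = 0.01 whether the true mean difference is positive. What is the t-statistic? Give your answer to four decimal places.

1.0417

H0: μ_d = 0; H1: μ_d > 0 (paired t-test on the differences, right-tailed).
t = d̄/(s_d/√n) = 2/(3.84/√4) = 1.0417
df = n − 1 = 3
p-value = P(T ≥ 1.0417) ≈ 0.1871
Since p ≈ 0.1871 > α = 0.01, fail to reject H0; the data do not provide sufficient evidence against H0.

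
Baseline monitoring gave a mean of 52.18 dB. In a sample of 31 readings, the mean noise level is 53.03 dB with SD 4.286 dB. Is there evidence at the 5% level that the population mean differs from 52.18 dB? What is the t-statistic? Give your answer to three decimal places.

1.104

H0: μ = 52.18; H1: μ ≠ 52.18 (one-sample t-test, two-sided).
t = (x̄ − μ₀)/(s/√n) = (53.03 − 52.18)/(4.286/√31) = 1.104
df = n − 1 = 30
Two-sided p-value ≈ 0.278
Since p ≈ 0.278 > α = 0.05, fail to reject H0; the evidence is not statistically significant.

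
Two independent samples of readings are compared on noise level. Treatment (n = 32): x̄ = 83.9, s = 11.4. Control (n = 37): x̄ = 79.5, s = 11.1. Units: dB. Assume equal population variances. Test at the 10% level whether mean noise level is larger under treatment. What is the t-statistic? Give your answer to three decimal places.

1.622

Let group 1 = treatment, group 2 = control. H0: μ_1 = μ_2; H1: μ_1 > μ_2 (two-sample pooled-variance t-test, right-tailed).
s_p² = [(32−1)·11.4² + (37−1)·11.1²]/(32+37−2) = 126.333
t = (83.9 − 79.5)/√[126.333·(1/32 + 1/37)] = 1.622
df = n₁ + n₂ − 2 = 67
p-value = P(T ≥ 1.622) ≈ 0.0548
Since p ≈ 0.0548 < α = 0.1, reject H0; the data support H1.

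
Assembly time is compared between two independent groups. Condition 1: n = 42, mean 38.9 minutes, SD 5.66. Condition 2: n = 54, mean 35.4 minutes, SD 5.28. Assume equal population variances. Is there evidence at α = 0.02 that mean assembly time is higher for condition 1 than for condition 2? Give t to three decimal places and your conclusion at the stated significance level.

t = 3.122; reject H0

Let group 1 = condition 1, group 2 = condition 2. H0: μ_1 = μ_2; H1: μ_1 > μ_2 (two-sample pooled-variance t-test, right-tailed).
s_p² = [(42−1)·5.66² + (54−1)·5.28²]/(42+54−2) = 29.6916
t = (38.9 − 35.4)/√[29.6916·(1/42 + 1/54)] = 3.122
df = n₁ + n₂ − 2 = 94
p-value = P(T ≥ 3.122) ≈ 0.001
Since p ≈ 0.001 < α = 0.02, reject H0; the data support H1.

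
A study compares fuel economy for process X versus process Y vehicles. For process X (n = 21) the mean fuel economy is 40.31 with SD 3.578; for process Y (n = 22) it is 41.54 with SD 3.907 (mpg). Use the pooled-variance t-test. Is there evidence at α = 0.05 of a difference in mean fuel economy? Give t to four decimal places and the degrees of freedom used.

t = -1.0751, df = 41

Let group 1 = process X, group 2 = process Y. H0: μ_1 = μ_2; H1: μ_1 ≠ μ_2 (two-sample pooled-variance t-test, two-sided).
s_p² = [(21−1)·3.578² + (22−1)·3.907²]/(21+22−2) = 14.0634
t = (40.31 − 41.54)/√[14.0634·(1/21 + 1/22)] = -1.0751
df = n₁ + n₂ − 2 = 41
Two-sided p-value ≈ 0.289
Since p ≈ 0.289 > α = 0.05, fail to reject H0; the evidence is not statistically significant.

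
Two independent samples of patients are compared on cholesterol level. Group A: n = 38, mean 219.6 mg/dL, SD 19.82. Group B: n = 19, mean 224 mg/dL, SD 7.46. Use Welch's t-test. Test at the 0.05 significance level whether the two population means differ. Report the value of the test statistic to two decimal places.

Let group 1 = group A, group 2 = group B. H0: μ_1 = μ_2; H1: μ_1 ≠ μ_2 (Welch's two-sample t-test, two-sided).
t = (x̄_1 − x̄_2)/√(s_1²/n_1 + s_2²/n_2) = (219.6 − 224)/√(19.82²/38 + 7.46²/19) = -1.21
Welch–Satterthwaite df ≈ 52.31
Two-sided p-value ≈ 0.232
Since p ≈ 0.232 > α = 0.05, fail to reject H0; the data do not provide sufficient evidence against H0.

-1.21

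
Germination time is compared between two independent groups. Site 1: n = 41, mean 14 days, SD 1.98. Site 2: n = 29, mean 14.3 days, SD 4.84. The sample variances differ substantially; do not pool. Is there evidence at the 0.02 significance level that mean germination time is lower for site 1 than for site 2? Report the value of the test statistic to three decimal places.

Let group 1 = site 1, group 2 = site 2. H0: μ_1 = μ_2; H1: μ_1 < μ_2 (Welch's two-sample t-test, left-tailed).
t = (x̄_1 − x̄_2)/√(s_1²/n_1 + s_2²/n_2) = (14 − 14.3)/√(1.98²/41 + 4.84²/29) = -0.316
Welch–Satterthwaite df ≈ 34.68
p-value = P(T ≤ -0.316) ≈ 0.3771
Since p ≈ 0.3771 > α = 0.02, fail to reject H0; the evidence is not statistically significant.

-0.316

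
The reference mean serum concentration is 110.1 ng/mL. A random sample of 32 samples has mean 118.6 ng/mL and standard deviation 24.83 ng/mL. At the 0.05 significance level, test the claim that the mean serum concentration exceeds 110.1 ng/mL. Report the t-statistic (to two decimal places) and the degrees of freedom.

H0: μ = 110.1; H1: μ > 110.1 (one-sample t-test, right-tailed).
t = (x̄ − μ₀)/(s/√n) = (118.6 − 110.1)/(24.83/√32) = 1.94
df = n − 1 = 31
p-value = P(T ≥ 1.94) ≈ 0.0310
Since p ≈ 0.0310 < α = 0.05, reject H0; the evidence is statistically significant.

t = 1.94, df = 31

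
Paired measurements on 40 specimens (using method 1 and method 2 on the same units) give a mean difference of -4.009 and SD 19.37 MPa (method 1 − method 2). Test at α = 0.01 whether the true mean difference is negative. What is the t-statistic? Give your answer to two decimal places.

H0: μ_d = 0; H1: μ_d < 0 (paired t-test on the differences, left-tailed).
t = d̄/(s_d/√n) = -4.009/(19.37/√40) = -1.31
df = n − 1 = 39
p-value = P(T ≤ -1.31) ≈ 0.0991
Since p ≈ 0.0991 > α = 0.01, fail to reject H0; the data do not provide sufficient evidence against H0.

-1.31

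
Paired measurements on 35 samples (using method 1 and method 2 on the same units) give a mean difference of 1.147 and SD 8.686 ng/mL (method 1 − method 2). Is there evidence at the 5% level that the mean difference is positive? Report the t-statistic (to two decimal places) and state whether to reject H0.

t = 0.78; fail to reject H0

H0: μ_d = 0; H1: μ_d > 0 (paired t-test on the differences, right-tailed).
t = d̄/(s_d/√n) = 1.147/(8.686/√35) = 0.78
df = n − 1 = 34
p-value = P(T ≥ 0.78) ≈ 0.220
Since p ≈ 0.220 > α = 0.05, fail to reject H0; the evidence is not statistically significant.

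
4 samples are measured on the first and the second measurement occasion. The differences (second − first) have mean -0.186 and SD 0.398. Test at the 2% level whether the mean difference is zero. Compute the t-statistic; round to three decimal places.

H0: μ_d = 0; H1: μ_d ≠ 0 (paired t-test on the differences, two-sided).
t = d̄/(s_d/√n) = -0.186/(0.398/√4) = -0.935
df = n − 1 = 3
Two-sided p-value ≈ 0.4189
Since p ≈ 0.4189 > α = 0.02, fail to reject H0; the evidence is not statistically significant.

-0.935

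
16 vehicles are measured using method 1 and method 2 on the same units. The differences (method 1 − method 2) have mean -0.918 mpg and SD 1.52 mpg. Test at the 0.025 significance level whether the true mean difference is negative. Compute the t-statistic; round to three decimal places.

H0: μ_d = 0; H1: μ_d < 0 (paired t-test on the differences, left-tailed).
t = d̄/(s_d/√n) = -0.918/(1.52/√16) = -2.416
df = n − 1 = 15
p-value = P(T ≤ -2.416) ≈ 0.0145
Since p ≈ 0.0145 < α = 0.025, reject H0; the data support H1.

-2.416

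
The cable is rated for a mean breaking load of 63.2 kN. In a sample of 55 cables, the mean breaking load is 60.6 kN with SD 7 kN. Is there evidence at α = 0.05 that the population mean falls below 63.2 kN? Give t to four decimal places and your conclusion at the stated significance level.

t = -2.7546; reject H0

H0: μ = 63.2; H1: μ < 63.2 (one-sample t-test, left-tailed).
t = (x̄ − μ₀)/(s/√n) = (60.6 − 63.2)/(7/√55) = -2.7546
df = n − 1 = 54
p-value = P(T ≤ -2.7546) ≈ 0.0040
Since p ≈ 0.0040 < α = 0.05, reject H0; the data support H1.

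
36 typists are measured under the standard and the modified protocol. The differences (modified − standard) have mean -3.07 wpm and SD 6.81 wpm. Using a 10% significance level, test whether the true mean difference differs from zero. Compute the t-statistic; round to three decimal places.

H0: μ_d = 0; H1: μ_d ≠ 0 (paired t-test on the differences, two-sided).
t = d̄/(s_d/√n) = -3.07/(6.81/√36) = -2.705
df = n − 1 = 35
Two-sided p-value ≈ 0.0105
Since p ≈ 0.0105 < α = 0.1, reject H0; the evidence is statistically significant.

-2.705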